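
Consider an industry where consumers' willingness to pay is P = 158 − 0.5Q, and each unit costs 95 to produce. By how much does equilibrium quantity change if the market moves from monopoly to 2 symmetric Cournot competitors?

Equilibrium quantity rises by 21

A monopolist chooses Q where MR = MC. MR = 158 − Q; setting this equal to 95 gives Q = 63 and P = 126.5.
Cournot with 2 identical firms: the symmetric best-response condition is 158 − 1.5q = 95. Each firm produces q = 42, total output Q = 84, price P = 116.
Change in equilibrium quantity: 84 − 63 = 21.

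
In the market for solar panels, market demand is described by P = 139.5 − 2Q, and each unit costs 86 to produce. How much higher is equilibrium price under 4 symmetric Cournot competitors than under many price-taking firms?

Equilibrium price rises by 10.7

Under competition P = MC = 86, so Q = (139.5 − 86)/2 = 26.75.
With 4 symmetric Cournot firms, each firm's FOC gives 139.5 − 10q = 86, so q = 5.35, Q = 4·5.35 = 21.4, and P = 96.7.
Change in equilibrium price: 96.7 − 86 = 10.7.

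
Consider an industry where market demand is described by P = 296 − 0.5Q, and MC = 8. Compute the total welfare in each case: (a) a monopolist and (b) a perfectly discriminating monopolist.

Monopoly: TS = 62208; Perfect PD: TS = 82944

A monopolist chooses Q where MR = MC. MR = 296 − Q; setting this equal to 8 gives Q = 288 and P = 152.
CS = ½·(296 − 152)·288 = 20736; PS = (152 − 8)·288 = 41472; TS = 62208.
Under first-degree price discrimination the firm charges each unit its demand price and produces up to where P = MC, i.e. Q = 576. Consumer surplus is zero; producer surplus equals total surplus.
TS = 82944 (equal to competitive TS).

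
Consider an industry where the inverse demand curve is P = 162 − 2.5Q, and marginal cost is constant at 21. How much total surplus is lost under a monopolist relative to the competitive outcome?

Competitive firms price at marginal cost: P = 21, giving Q = 56.4.
A monopolist chooses Q where MR = MC. MR = 162 − 5Q; setting this equal to 21 gives Q = 28.2 and P = 91.5.
DWL is the triangle between Q = 28.2 and Q = 56.4: ½·(56.4 − 28.2)·(91.5 − 21) = 994.05.

DWL = 994.05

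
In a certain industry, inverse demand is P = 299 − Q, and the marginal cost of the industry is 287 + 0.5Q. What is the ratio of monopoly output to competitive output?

Monopoly sets MR = MC: 299 − 2Q = 287 + 0.5Q ⇒ Q = 4.8, P = 299 − 4.8 = 294.2.
Competitive equilibrium sets price equal to marginal cost: 299 − Q = 287 + 0.5Q, so Q = 8 and P = 291.
Ratio Q_m/Q_c = 4.8/8 = 0.6.

Q_m/Q_c = 0.6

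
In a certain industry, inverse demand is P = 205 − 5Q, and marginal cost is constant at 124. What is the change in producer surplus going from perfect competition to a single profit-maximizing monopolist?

PS rises by 328.05

Perfect competition: P = MC = 124, so 205 − 5Q = 124 and Q = 16.2.
PS = (124 − 124)·16.2 = 0.
Monopoly sets MR = MC: 205 − 10Q = 124 ⇒ Q = 8.1, P = 205 − 5·8.1 = 164.5.
PS = (164.5 − 124)·8.1 = 328.05.
Change in producer surplus: 328.05 − 0 = 328.05.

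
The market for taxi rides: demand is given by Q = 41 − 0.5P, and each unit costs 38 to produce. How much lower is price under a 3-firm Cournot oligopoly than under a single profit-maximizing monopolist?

Inverting demand: P = 82 − 2Q.
The monopolist equates marginal revenue to marginal cost: 82 − 4Q = 38, so Q = 11. From demand, P = 60.
In a 3-firm Cournot equilibrium, symmetry and the first-order condition give q = (82 − 38)/(8) = 5.5. So Q = 16.5 and P = 49.
Change in price: 49 − 60 = −11.

P falls by 11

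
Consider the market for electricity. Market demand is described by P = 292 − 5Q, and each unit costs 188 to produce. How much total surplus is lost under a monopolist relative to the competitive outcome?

Perfect competition: P = MC = 188, so 292 − 5Q = 188 and Q = 20.8.
Monopoly sets MR = MC: 292 − 10Q = 188 ⇒ Q = 10.4, P = 292 − 5·10.4 = 240.
DWL is the triangle between Q = 10.4 and Q = 20.8: ½·(20.8 − 10.4)·(240 − 188) = 270.4.

DWL = 270.4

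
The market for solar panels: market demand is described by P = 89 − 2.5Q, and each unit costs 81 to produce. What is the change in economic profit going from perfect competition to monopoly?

Economic profit rises by 6.4

Perfect competition: P = MC = 81, so 89 − 2.5Q = 81 and Q = 3.2.
Profit = (81 − 81)·3.2 = 0.
A monopolist chooses Q where MR = MC. MR = 89 − 5Q; setting this equal to 81 gives Q = 1.6 and P = 85.
Profit = (85 − 81)·1.6 = 6.4.
Change in economic profit: 6.4 − 0 = 6.4.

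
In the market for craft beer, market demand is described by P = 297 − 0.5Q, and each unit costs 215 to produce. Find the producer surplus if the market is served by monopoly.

The monopolist equates marginal revenue to marginal cost: 297 − Q = 215, so Q = 82. From demand, P = 256.
PS = (256 − 215)·82 = 3362.

PS = 3362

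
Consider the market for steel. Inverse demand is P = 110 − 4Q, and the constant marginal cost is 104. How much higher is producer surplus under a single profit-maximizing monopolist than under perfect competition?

Producer surplus rises by 2.25

Competitive firms price at marginal cost: P = 104, giving Q = 1.5.
PS = (104 − 104)·1.5 = 0.
The monopolist equates marginal revenue to marginal cost: 110 − 8Q = 104, so Q = 0.75. From demand, P = 107.
PS = (107 − 104)·0.75 = 2.25.
Change in producer surplus: 2.25 − 0 = 2.25.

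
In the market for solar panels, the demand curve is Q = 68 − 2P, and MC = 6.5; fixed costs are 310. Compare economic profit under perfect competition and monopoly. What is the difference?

Inverting demand: P = 34 − 0.5Q.
Competitive firms price at marginal cost: P = 6.5, giving Q = 55.
Profit = (6.5 − 6.5)·55 − 310 = −310.
The monopolist equates marginal revenue to marginal cost: 34 − Q = 6.5, so Q = 27.5. From demand, P = 20.25.
Profit = (20.25 − 6.5)·27.5 − 310 = 68.125.
Change in economic profit: 68.125 − −310 = 378.125.

Economic profit rises by 378.125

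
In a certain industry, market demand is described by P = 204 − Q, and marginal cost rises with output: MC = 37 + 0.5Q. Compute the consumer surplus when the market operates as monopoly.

CS = 2231.12

The monopolist equates marginal revenue to marginal cost: 204 − 2Q = 37 + 0.5Q, so Q = 66.8. From demand, P = 137.2.
CS = ½·(204 − 137.2)·66.8 = 2231.12.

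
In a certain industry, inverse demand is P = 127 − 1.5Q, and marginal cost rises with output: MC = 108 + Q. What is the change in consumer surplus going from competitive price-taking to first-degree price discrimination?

Under competition P = MC: 127 − 1.5Q = 108 + Q ⇒ Q = 7.6, P = 115.6.
CS = ½·(127 − 115.6)·7.6 = 43.32.
A perfectly discriminating monopolist sells every unit with P(Q) ≥ MC(Q), so output equals the competitive quantity Q = 7.6. Each buyer pays their reservation price, so CS = 0 and the firm captures all surplus.
CS = 0.
Change in consumer surplus: 0 − 43.32 = −43.32.

Consumer surplus falls by 43.32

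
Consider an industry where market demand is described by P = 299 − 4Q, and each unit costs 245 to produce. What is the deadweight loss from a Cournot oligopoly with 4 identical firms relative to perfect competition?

DWL = 14.58

Under competition P = MC = 245, so Q = (299 − 245)/4 = 13.5.
In a 4-firm Cournot equilibrium, symmetry and the first-order condition give q = (299 − 245)/(20) = 2.7. So Q = 10.8 and P = 255.8.
DWL is the triangle between Q = 10.8 and Q = 13.5: ½·(13.5 − 10.8)·(255.8 − 245) = 14.58.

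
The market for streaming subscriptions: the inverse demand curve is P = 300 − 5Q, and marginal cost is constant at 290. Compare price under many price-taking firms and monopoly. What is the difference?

Competitive firms price at marginal cost: P = 290, giving Q = 2.
A monopolist chooses Q where MR = MC. MR = 300 − 10Q; setting this equal to 290 gives Q = 1 and P = 295.
Change in price: 295 − 290 = 5.

P rises by 5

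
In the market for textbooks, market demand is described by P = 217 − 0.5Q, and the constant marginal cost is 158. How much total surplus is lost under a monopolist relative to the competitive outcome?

Competitive firms price at marginal cost: P = 158, giving Q = 118.
The monopolist equates marginal revenue to marginal cost: 217 − Q = 158, so Q = 59. From demand, P = 187.5.
DWL is the triangle between Q = 59 and Q = 118: ½·(118 − 59)·(187.5 − 158) = 870.25.

DWL = 870.25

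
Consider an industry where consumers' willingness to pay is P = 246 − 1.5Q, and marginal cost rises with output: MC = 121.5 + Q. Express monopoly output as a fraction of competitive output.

Monopoly sets MR = MC: 246 − 3Q = 121.5 + Q ⇒ Q = 31.125, P = 246 − 1.5·31.125 = 3189/16.
Competitive equilibrium sets price equal to marginal cost: 246 − 1.5Q = 121.5 + Q, so Q = 49.8 and P = 171.3.
Ratio Q_m/Q_c = 31.125/49.8 = 0.625.

Q_m/Q_c = 0.625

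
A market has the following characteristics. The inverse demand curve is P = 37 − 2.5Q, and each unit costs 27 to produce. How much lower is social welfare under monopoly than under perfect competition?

Competitive firms price at marginal cost: P = 27, giving Q = 4.
CS = ½·(37 − 27)·4 = 20; PS = (27 − 27)·4 = 0; TS = 20.
Monopoly sets MR = MC: 37 − 5Q = 27 ⇒ Q = 2, P = 37 − 2.5·2 = 32.
CS = ½·(37 − 32)·2 = 5; PS = (32 − 27)·2 = 10; TS = 15.
Change in social welfare: 15 − 20 = −5.

TS falls by 5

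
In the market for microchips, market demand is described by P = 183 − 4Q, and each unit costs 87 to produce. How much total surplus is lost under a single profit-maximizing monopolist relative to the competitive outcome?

Competitive firms price at marginal cost: P = 87, giving Q = 24.
A monopolist chooses Q where MR = MC. MR = 183 − 8Q; setting this equal to 87 gives Q = 12 and P = 135.
DWL is the triangle between Q = 12 and Q = 24: ½·(24 − 12)·(135 − 87) = 288.

DWL = 288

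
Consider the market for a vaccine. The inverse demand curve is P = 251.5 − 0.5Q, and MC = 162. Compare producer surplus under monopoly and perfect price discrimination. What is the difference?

The monopolist equates marginal revenue to marginal cost: 251.5 − Q = 162, so Q = 89.5. From demand, P = 206.75.
PS = (206.75 − 162)·89.5 = 4005.125.
With perfect price discrimination, output is the efficient level Q = 179 (where demand meets MC), but every buyer pays their willingness to pay: CS = 0 and PS = total surplus.
PS = ½·(251.5 − 162)·179 = 8010.25.
Change in producer surplus: 8010.25 − 4005.125 = 4005.125.

PS rises by 4005.125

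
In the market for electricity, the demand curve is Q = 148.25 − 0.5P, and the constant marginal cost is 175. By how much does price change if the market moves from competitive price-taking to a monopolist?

P rises by 60.75

Inverting demand: P = 296.5 − 2Q.
Under competition P = MC = 175, so Q = (296.5 − 175)/2 = 60.75.
Monopoly sets MR = MC: 296.5 − 4Q = 175 ⇒ Q = 30.375, P = 296.5 − 2·30.375 = 235.75.
Change in price: 235.75 − 175 = 60.75.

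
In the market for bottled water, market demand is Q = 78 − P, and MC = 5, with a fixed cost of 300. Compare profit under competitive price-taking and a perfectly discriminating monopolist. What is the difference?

π rises by 2664.5

Inverting demand: P = 78 − Q.
Under competition P = MC = 5, so Q = (78 − 5)/1 = 73.
Profit = (5 − 5)·73 − 300 = −300.
A perfectly discriminating monopolist sells every unit with P(Q) ≥ MC(Q), so output equals the competitive quantity Q = 73. Each buyer pays their reservation price, so CS = 0 and the firm captures all surplus.
PS equals the full surplus area, 2664.5. Profit = 2664.5 − 300 = 2364.5.
Change in profit: 2364.5 − −300 = 2664.5.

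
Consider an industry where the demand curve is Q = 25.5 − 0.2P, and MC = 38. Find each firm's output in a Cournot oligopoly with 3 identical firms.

q_i = 4.475

Inverting demand: P = 127.5 − 5Q.
With 3 symmetric Cournot firms, each firm's FOC gives 127.5 − 20q = 38, so q = 4.475, Q = 3·4.475 = 13.425, and P = 60.375.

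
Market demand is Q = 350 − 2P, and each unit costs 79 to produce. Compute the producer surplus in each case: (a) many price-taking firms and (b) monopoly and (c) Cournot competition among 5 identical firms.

Inverting demand: P = 175 − 0.5Q.
Competitive firms price at marginal cost: P = 79, giving Q = 192.
PS = (79 − 79)·192 = 0.
Monopoly sets MR = MC: 175 − Q = 79 ⇒ Q = 96, P = 175 − 0.5·96 = 127.
PS = (127 − 79)·96 = 4608.
In a 5-firm Cournot equilibrium, symmetry and the first-order condition give q = (175 − 79)/(3) = 32. So Q = 160 and P = 95.
PS = (95 − 79)·160 = 2560.

Competition: PS = 0; Monopoly: PS = 4608; Cournot: PS = 2560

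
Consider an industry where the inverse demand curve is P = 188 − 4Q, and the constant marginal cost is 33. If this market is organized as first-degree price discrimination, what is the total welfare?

With perfect price discrimination, output is the efficient level Q = 38.75 (where demand meets MC), but every buyer pays their willingness to pay: CS = 0 and PS = total surplus.
TS = 3003.125 (equal to competitive TS).

TS = 3003.125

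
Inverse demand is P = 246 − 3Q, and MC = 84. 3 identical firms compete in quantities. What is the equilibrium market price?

Cournot with 3 identical firms: the symmetric best-response condition is 246 − 12q = 84. Each firm produces q = 13.5, total output Q = 40.5, price P = 124.5.

P = 124.5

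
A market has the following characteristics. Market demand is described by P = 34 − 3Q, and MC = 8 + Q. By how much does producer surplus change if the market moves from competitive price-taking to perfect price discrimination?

Competitive equilibrium sets price equal to marginal cost: 34 − 3Q = 8 + Q, so Q = 6.5 and P = 14.5.
PS = P·Q − VC(Q) = 14.5·6.5 − (8·6.5 + ½·1·6.5²) = 21.125.
A perfectly discriminating monopolist sells every unit with P(Q) ≥ MC(Q), so output equals the competitive quantity Q = 6.5. Each buyer pays their reservation price, so CS = 0 and the firm captures all surplus.
PS = ½·(34 − 8)·6.5 = 84.5.
Change in producer surplus: 84.5 − 21.125 = 63.375.

PS rises by 63.375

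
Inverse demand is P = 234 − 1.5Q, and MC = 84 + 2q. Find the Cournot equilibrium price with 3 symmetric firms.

In a 3-firm Cournot equilibrium, symmetry and the first-order condition give q = (234 − 84)/(8) = 18.75. So Q = 56.25 and P = 149.625.

P = 149.625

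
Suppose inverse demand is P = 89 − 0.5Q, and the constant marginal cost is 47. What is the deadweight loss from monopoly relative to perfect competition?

DWL = 441

Competitive firms price at marginal cost: P = 47, giving Q = 84.
A monopolist chooses Q where MR = MC. MR = 89 − Q; setting this equal to 47 gives Q = 42 and P = 68.
DWL is the triangle between Q = 42 and Q = 84: ½·(84 − 42)·(68 − 47) = 441.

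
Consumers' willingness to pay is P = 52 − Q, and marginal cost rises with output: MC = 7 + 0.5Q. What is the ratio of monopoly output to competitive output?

A monopolist chooses Q where MR = MC. MR = 52 − 2Q; setting this equal to 7 + 0.5Q gives Q = 18 and P = 34.
Competitive equilibrium sets price equal to marginal cost: 52 − Q = 7 + 0.5Q, so Q = 30 and P = 22.
Ratio Q_m/Q_c = 18/30 = 0.6.

Q_m/Q_c = 0.6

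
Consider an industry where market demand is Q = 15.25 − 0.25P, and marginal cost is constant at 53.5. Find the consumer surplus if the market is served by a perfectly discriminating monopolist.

CS = 0

Inverting demand: P = 61 − 4Q.
A perfectly discriminating monopolist sells every unit with P(Q) ≥ MC(Q), so output equals the competitive quantity Q = 1.875. Each buyer pays their reservation price, so CS = 0 and the firm captures all surplus.
CS = 0.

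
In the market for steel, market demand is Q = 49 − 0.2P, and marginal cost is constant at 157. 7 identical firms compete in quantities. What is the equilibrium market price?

Inverting demand: P = 245 − 5Q.
Cournot with 7 identical firms: the symmetric best-response condition is 245 − 40q = 157. Each firm produces q = 2.2, total output Q = 15.4, price P = 168.

P = 168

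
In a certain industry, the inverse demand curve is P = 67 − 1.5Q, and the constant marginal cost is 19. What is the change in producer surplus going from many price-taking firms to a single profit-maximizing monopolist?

Under competition P = MC = 19, so Q = (67 − 19)/1.5 = 32.
PS = (19 − 19)·32 = 0.
The monopolist equates marginal revenue to marginal cost: 67 − 3Q = 19, so Q = 16. From demand, P = 43.
PS = (43 − 19)·16 = 384.
Change in producer surplus: 384 − 0 = 384.

Producer surplus rises by 384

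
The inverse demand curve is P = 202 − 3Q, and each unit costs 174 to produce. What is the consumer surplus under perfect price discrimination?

Under first-degree price discrimination the firm charges each unit its demand price and produces up to where P = MC, i.e. Q = 28/3. Consumer surplus is zero; producer surplus equals total surplus.
CS = 0.

CS = 0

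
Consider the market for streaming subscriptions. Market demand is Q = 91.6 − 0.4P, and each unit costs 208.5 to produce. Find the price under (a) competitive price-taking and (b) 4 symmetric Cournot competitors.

Competition: P = 208.5; Cournot: P = 212.6

Inverting demand: P = 229 − 2.5Q.
Perfect competition: P = MC = 208.5, so 229 − 2.5Q = 208.5 and Q = 8.2.
Cournot with 4 identical firms: the symmetric best-response condition is 229 − 12.5q = 208.5. Each firm produces q = 1.64, total output Q = 6.56, price P = 212.6.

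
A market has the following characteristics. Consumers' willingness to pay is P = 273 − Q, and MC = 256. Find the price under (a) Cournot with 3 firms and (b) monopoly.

Cournot: P = 260.25; Monopoly: P = 264.5

With 3 symmetric Cournot firms, each firm's FOC gives 273 − 4q = 256, so q = 4.25, Q = 3·4.25 = 12.75, and P = 260.25.
A monopolist chooses Q where MR = MC. MR = 273 − 2Q; setting this equal to 256 gives Q = 8.5 and P = 264.5.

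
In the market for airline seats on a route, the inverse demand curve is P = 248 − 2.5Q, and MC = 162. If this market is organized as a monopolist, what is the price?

P = 205

Monopoly sets MR = MC: 248 − 5Q = 162 ⇒ Q = 17.2, P = 248 − 2.5·17.2 = 205.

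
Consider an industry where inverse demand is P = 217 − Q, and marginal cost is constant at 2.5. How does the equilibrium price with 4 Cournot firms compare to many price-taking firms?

Cournot with 4 identical firms: the symmetric best-response condition is 217 − 5q = 2.5. Each firm produces q = 42.9, total output Q = 171.6, price P = 45.4.
Under competition P = MC = 2.5, so Q = (217 − 2.5)/1 = 214.5.

Cournot: P = 45.4; Competition: P = 2.5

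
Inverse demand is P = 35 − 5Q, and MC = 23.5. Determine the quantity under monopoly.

Q = 1.15

The monopolist equates marginal revenue to marginal cost: 35 − 10Q = 23.5, so Q = 1.15. From demand, P = 29.25.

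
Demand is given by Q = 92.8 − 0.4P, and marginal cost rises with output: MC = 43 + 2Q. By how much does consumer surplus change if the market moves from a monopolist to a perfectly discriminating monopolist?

CS falls by 911.25

Inverting demand: P = 232 − 2.5Q.
A monopolist chooses Q where MR = MC. MR = 232 − 5Q; setting this equal to 43 + 2Q gives Q = 27 and P = 164.5.
CS = ½·(232 − 164.5)·27 = 911.25.
A perfectly discriminating monopolist sells every unit with P(Q) ≥ MC(Q), so output equals the competitive quantity Q = 42. Each buyer pays their reservation price, so CS = 0 and the firm captures all surplus.
CS = 0.
Change in consumer surplus: 0 − 911.25 = −911.25.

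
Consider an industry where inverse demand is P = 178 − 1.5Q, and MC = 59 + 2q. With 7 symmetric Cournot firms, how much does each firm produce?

In a 7-firm Cournot equilibrium, symmetry and the first-order condition give q = (178 − 59)/(14) = 8.5. So Q = 59.5 and P = 88.75.

q_i = 8.5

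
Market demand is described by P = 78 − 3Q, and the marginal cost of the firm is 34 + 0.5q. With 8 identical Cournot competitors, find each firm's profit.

π_i = 8.32

Cournot with 8 identical firms: the symmetric best-response condition is 78 − 27q = 34 + 0.5q. Each firm produces q = 1.6, total output Q = 12.8, price P = 39.6.
Each firm's profit = 39.6·1.6 − (34·1.6 + ½·0.5·1.6²) = 8.32.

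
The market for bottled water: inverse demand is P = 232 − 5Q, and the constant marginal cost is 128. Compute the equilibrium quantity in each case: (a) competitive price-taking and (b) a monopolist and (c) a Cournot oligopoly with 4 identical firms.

Competition: Q = 20.8; Monopoly: Q = 10.4; Cournot: Q = 16.64

Perfect competition: P = MC = 128, so 232 − 5Q = 128 and Q = 20.8.
A monopolist chooses Q where MR = MC. MR = 232 − 10Q; setting this equal to 128 gives Q = 10.4 and P = 180.
In a 4-firm Cournot equilibrium, symmetry and the first-order condition give q = (232 − 128)/(25) = 4.16. So Q = 16.64 and P = 148.8.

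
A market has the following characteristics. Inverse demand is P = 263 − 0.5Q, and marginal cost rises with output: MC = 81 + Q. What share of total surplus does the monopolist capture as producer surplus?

A monopolist chooses Q where MR = MC. MR = 263 − Q; setting this equal to 81 + Q gives Q = 91 and P = 217.5.
CS = ½·(263 − 217.5)·91 = 2070.25.
PS = P·Q − VC(Q) = 217.5·91 − (81·91 + ½·1·91²) = 8281.
Share captured = PS/TS = 8281/10351.25 = 0.8.

PS/TS = 0.8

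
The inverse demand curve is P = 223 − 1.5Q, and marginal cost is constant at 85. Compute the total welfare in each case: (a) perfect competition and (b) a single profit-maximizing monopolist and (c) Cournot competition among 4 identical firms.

Under competition P = MC = 85, so Q = (223 − 85)/1.5 = 92.
CS = ½·(223 − 85)·92 = 6348; PS = (85 − 85)·92 = 0; TS = 6348.
Monopoly sets MR = MC: 223 − 3Q = 85 ⇒ Q = 46, P = 223 − 1.5·46 = 154.
CS = ½·(223 − 154)·46 = 1587; PS = (154 − 85)·46 = 3174; TS = 4761.
In a 4-firm Cournot equilibrium, symmetry and the first-order condition give q = (223 − 85)/(7.5) = 18.4. So Q = 73.6 and P = 112.6.
CS = ½·(223 − 112.6)·73.6 = 4062.72; PS = (112.6 − 85)·73.6 = 2031.36; TS = 6094.08.

Competition: TS = 6348; Monopoly: TS = 4761; Cournot: TS = 6094.08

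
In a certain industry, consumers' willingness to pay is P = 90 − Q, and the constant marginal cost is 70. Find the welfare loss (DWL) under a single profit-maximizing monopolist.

Perfect competition: P = MC = 70, so 90 − Q = 70 and Q = 20.
The monopolist equates marginal revenue to marginal cost: 90 − 2Q = 70, so Q = 10. From demand, P = 80.
DWL is the triangle between Q = 10 and Q = 20: ½·(20 − 10)·(80 − 70) = 50.

DWL = 50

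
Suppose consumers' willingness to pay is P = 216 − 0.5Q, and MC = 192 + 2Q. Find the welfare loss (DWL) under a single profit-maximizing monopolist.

DWL = 3.2

Competitive equilibrium sets price equal to marginal cost: 216 − 0.5Q = 192 + 2Q, so Q = 9.6 and P = 211.2.
A monopolist chooses Q where MR = MC. MR = 216 − Q; setting this equal to 192 + 2Q gives Q = 8 and P = 212.
CS = ½·(216 − 211.2)·9.6 = 23.04; PS = (211.2·9.6 − 192·9.6 − ½·2·9.6²) = 92.16; TS = 115.2.
CS = ½·(216 − 212)·8 = 16; PS = (212·8 − 192·8 − ½·2·8²) = 96; TS = 112.
DWL = 115.2 − 112 = 3.2.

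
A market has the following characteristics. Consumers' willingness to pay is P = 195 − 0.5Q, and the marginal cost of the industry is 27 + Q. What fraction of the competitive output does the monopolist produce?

Q_m/Q_c = 0.75

A monopolist chooses Q where MR = MC. MR = 195 − Q; setting this equal to 27 + Q gives Q = 84 and P = 153.
Under competition P = MC: 195 − 0.5Q = 27 + Q ⇒ Q = 112, P = 139.
Ratio Q_m/Q_c = 84/112 = 0.75.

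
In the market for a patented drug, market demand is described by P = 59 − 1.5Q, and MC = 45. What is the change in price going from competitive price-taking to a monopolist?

Perfect competition: P = MC = 45, so 59 − 1.5Q = 45 and Q = 28/3.
Monopoly sets MR = MC: 59 − 3Q = 45 ⇒ Q = 14/3, P = 59 − 1.5·14/3 = 52.
Change in price: 52 − 45 = 7.

P rises by 7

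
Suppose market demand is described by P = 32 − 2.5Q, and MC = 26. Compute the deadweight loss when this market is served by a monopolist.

Perfect competition: P = MC = 26, so 32 − 2.5Q = 26 and Q = 2.4.
Monopoly sets MR = MC: 32 − 5Q = 26 ⇒ Q = 1.2, P = 32 − 2.5·1.2 = 29.
DWL is the triangle between Q = 1.2 and Q = 2.4: ½·(2.4 − 1.2)·(29 − 26) = 1.8.

DWL = 1.8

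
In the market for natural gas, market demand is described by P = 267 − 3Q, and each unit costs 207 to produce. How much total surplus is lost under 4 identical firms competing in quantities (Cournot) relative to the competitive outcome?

DWL = 24

Competitive firms price at marginal cost: P = 207, giving Q = 20.
Cournot with 4 identical firms: the symmetric best-response condition is 267 − 15q = 207. Each firm produces q = 4, total output Q = 16, price P = 219.
DWL is the triangle between Q = 16 and Q = 20: ½·(20 − 16)·(219 − 207) = 24.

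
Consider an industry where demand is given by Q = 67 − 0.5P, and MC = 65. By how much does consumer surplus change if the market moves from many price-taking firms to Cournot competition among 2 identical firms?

Consumer surplus falls by 661.25

Inverting demand: P = 134 − 2Q.
Perfect competition: P = MC = 65, so 134 − 2Q = 65 and Q = 34.5.
CS = ½·(134 − 65)·34.5 = 1190.25.
In a 2-firm Cournot equilibrium, symmetry and the first-order condition give q = (134 − 65)/(6) = 11.5. So Q = 23 and P = 88.
CS = ½·(134 − 88)·23 = 529.
Change in consumer surplus: 529 − 1190.25 = −661.25.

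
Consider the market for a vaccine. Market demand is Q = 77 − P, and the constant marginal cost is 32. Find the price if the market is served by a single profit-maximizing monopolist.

Inverting demand: P = 77 − Q.
The monopolist equates marginal revenue to marginal cost: 77 − 2Q = 32, so Q = 22.5. From demand, P = 54.5.

P = 54.5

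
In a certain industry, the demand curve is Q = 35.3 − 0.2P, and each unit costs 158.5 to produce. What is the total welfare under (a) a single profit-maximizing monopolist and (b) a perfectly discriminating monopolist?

Monopoly: TS = 24.3; Perfect PD: TS = 32.4

Inverting demand: P = 176.5 − 5Q.
A monopolist chooses Q where MR = MC. MR = 176.5 − 10Q; setting this equal to 158.5 gives Q = 1.8 and P = 167.5.
CS = ½·(176.5 − 167.5)·1.8 = 8.1; PS = (167.5 − 158.5)·1.8 = 16.2; TS = 24.3.
A perfectly discriminating monopolist sells every unit with P(Q) ≥ MC(Q), so output equals the competitive quantity Q = 3.6. Each buyer pays their reservation price, so CS = 0 and the firm captures all surplus.
TS = 32.4 (equal to competitive TS).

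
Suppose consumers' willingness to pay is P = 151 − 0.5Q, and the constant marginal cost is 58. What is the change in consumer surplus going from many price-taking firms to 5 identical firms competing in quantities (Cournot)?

CS falls by 2642.75

Under competition P = MC = 58, so Q = (151 − 58)/0.5 = 186.
CS = ½·(151 − 58)·186 = 8649.
With 5 symmetric Cournot firms, each firm's FOC gives 151 − 3q = 58, so q = 31, Q = 5·31 = 155, and P = 73.5.
CS = ½·(151 − 73.5)·155 = 6006.25.
Change in consumer surplus: 6006.25 − 8649 = −2642.75.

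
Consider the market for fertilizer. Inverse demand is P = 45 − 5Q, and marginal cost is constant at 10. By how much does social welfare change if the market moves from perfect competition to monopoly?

Perfect competition: P = MC = 10, so 45 − 5Q = 10 and Q = 7.
CS = ½·(45 − 10)·7 = 122.5; PS = (10 − 10)·7 = 0; TS = 122.5.
The monopolist equates marginal revenue to marginal cost: 45 − 10Q = 10, so Q = 3.5. From demand, P = 27.5.
CS = ½·(45 − 27.5)·3.5 = 30.625; PS = (27.5 − 10)·3.5 = 61.25; TS = 91.875.
Change in social welfare: 91.875 − 122.5 = −30.625.

TS falls by 30.625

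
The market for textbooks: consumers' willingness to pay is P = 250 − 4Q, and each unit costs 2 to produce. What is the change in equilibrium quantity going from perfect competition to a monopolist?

Under competition P = MC = 2, so Q = (250 − 2)/4 = 62.
The monopolist equates marginal revenue to marginal cost: 250 − 8Q = 2, so Q = 31. From demand, P = 126.
Change in equilibrium quantity: 31 − 62 = −31.

Q falls by 31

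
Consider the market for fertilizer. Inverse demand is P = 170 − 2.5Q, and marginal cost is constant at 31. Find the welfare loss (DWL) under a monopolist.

Under competition P = MC = 31, so Q = (170 − 31)/2.5 = 55.6.
A monopolist chooses Q where MR = MC. MR = 170 − 5Q; setting this equal to 31 gives Q = 27.8 and P = 100.5.
DWL is the triangle between Q = 27.8 and Q = 55.6: ½·(55.6 − 27.8)·(100.5 − 31) = 966.05.

DWL = 966.05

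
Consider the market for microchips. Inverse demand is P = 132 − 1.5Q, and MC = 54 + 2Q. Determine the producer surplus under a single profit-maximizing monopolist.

Monopoly sets MR = MC: 132 − 3Q = 54 + 2Q ⇒ Q = 15.6, P = 132 − 1.5·15.6 = 108.6.
PS = P·Q − VC(Q) = 108.6·15.6 − (54·15.6 + ½·2·15.6²) = 608.4.

PS = 608.4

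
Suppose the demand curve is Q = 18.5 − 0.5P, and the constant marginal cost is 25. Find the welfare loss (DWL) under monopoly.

Inverting demand: P = 37 − 2Q.
Competitive firms price at marginal cost: P = 25, giving Q = 6.
The monopolist equates marginal revenue to marginal cost: 37 − 4Q = 25, so Q = 3. From demand, P = 31.
DWL is the triangle between Q = 3 and Q = 6: ½·(6 − 3)·(31 − 25) = 9.

DWL = 9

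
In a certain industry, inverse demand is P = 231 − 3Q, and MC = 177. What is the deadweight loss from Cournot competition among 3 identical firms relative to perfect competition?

Under competition P = MC = 177, so Q = (231 − 177)/3 = 18.
Cournot with 3 identical firms: the symmetric best-response condition is 231 − 12q = 177. Each firm produces q = 4.5, total output Q = 13.5, price P = 190.5.
DWL is the triangle between Q = 13.5 and Q = 18: ½·(18 − 13.5)·(190.5 − 177) = 30.375.

DWL = 30.375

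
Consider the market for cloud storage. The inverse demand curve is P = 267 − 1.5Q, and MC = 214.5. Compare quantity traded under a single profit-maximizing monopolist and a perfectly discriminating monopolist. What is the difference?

The monopolist equates marginal revenue to marginal cost: 267 − 3Q = 214.5, so Q = 17.5. From demand, P = 240.75.
With perfect price discrimination, output is the efficient level Q = 35 (where demand meets MC), but every buyer pays their willingness to pay: CS = 0 and PS = total surplus.
Change in quantity traded: 35 − 17.5 = 17.5.

Quantity traded rises by 17.5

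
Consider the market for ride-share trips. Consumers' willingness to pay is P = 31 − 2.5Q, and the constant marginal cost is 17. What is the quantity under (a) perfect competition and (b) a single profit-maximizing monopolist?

Competition: Q = 5.6; Monopoly: Q = 2.8

Under competition P = MC = 17, so Q = (31 − 17)/2.5 = 5.6.
The monopolist equates marginal revenue to marginal cost: 31 − 5Q = 17, so Q = 2.8. From demand, P = 24.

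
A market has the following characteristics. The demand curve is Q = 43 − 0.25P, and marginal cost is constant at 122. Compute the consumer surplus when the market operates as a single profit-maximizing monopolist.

Inverting demand: P = 172 − 4Q.
A monopolist chooses Q where MR = MC. MR = 172 − 8Q; setting this equal to 122 gives Q = 6.25 and P = 147.
CS = ½·(172 − 147)·6.25 = 78.125.

CS = 78.125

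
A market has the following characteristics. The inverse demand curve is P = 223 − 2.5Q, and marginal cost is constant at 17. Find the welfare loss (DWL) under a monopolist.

Under competition P = MC = 17, so Q = (223 − 17)/2.5 = 82.4.
The monopolist equates marginal revenue to marginal cost: 223 − 5Q = 17, so Q = 41.2. From demand, P = 120.
DWL is the triangle between Q = 41.2 and Q = 82.4: ½·(82.4 − 41.2)·(120 − 17) = 2121.8.

DWL = 2121.8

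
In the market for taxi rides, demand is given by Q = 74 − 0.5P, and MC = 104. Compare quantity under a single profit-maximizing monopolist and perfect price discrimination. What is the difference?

Inverting demand: P = 148 − 2Q.
Monopoly sets MR = MC: 148 − 4Q = 104 ⇒ Q = 11, P = 148 − 2·11 = 126.
With perfect price discrimination, output is the efficient level Q = 22 (where demand meets MC), but every buyer pays their willingness to pay: CS = 0 and PS = total surplus.
Change in quantity: 22 − 11 = 11.

Quantity rises by 11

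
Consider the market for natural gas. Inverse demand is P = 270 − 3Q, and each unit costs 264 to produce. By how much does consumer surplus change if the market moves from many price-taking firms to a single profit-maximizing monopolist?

Under competition P = MC = 264, so Q = (270 − 264)/3 = 2.
CS = ½·(270 − 264)·2 = 6.
Monopoly sets MR = MC: 270 − 6Q = 264 ⇒ Q = 1, P = 270 − 3·1 = 267.
CS = ½·(270 − 267)·1 = 1.5.
Change in consumer surplus: 1.5 − 6 = −4.5.

Consumer surplus falls by 4.5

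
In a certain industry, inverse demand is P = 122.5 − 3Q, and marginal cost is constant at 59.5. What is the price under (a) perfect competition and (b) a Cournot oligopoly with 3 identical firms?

Competition: P = 59.5; Cournot: P = 75.25

Under competition P = MC = 59.5, so Q = (122.5 − 59.5)/3 = 21.
In a 3-firm Cournot equilibrium, symmetry and the first-order condition give q = (122.5 − 59.5)/(12) = 5.25. So Q = 15.75 and P = 75.25.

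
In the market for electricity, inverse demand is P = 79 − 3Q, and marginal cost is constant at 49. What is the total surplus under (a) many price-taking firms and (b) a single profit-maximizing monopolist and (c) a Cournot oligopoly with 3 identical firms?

Competition: TS = 150; Monopoly: TS = 112.5; Cournot: TS = 140.625

Competitive firms price at marginal cost: P = 49, giving Q = 10.
CS = ½·(79 − 49)·10 = 150; PS = (49 − 49)·10 = 0; TS = 150.
A monopolist chooses Q where MR = MC. MR = 79 − 6Q; setting this equal to 49 gives Q = 5 and P = 64.
CS = ½·(79 − 64)·5 = 37.5; PS = (64 − 49)·5 = 75; TS = 112.5.
With 3 symmetric Cournot firms, each firm's FOC gives 79 − 12q = 49, so q = 2.5, Q = 3·2.5 = 7.5, and P = 56.5.
CS = ½·(79 − 56.5)·7.5 = 84.375; PS = (56.5 − 49)·7.5 = 56.25; TS = 140.625.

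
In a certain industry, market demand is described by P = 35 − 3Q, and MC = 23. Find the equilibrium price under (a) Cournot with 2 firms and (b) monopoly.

Cournot with 2 identical firms: the symmetric best-response condition is 35 − 9q = 23. Each firm produces q = 4/3, total output Q = 8/3, price P = 27.
The monopolist equates marginal revenue to marginal cost: 35 − 6Q = 23, so Q = 2. From demand, P = 29.

Cournot: P = 27; Monopoly: P = 29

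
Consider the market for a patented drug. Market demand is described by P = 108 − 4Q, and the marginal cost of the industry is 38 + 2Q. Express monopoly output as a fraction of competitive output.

Q_m/Q_c = 0.6

A monopolist chooses Q where MR = MC. MR = 108 − 8Q; setting this equal to 38 + 2Q gives Q = 7 and P = 80.
Competitive equilibrium sets price equal to marginal cost: 108 − 4Q = 38 + 2Q, so Q = 35/3 and P = 184/3.
Ratio Q_m/Q_c = 7/(35/3) = 0.6.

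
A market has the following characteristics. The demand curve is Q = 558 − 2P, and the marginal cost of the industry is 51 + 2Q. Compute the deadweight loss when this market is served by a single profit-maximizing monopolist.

DWL = 288.8

Inverting demand: P = 279 − 0.5Q.
Under competition P = MC: 279 − 0.5Q = 51 + 2Q ⇒ Q = 91.2, P = 233.4.
The monopolist equates marginal revenue to marginal cost: 279 − Q = 51 + 2Q, so Q = 76. From demand, P = 241.
CS = ½·(279 − 233.4)·91.2 = 2079.36; PS = (233.4·91.2 − 51·91.2 − ½·2·91.2²) = 8317.44; TS = 10396.8.
CS = ½·(279 − 241)·76 = 1444; PS = (241·76 − 51·76 − ½·2·76²) = 8664; TS = 10108.
DWL = 10396.8 − 10108 = 288.8.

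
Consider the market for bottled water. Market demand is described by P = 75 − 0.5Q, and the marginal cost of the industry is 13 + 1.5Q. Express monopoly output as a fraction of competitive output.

A monopolist chooses Q where MR = MC. MR = 75 − Q; setting this equal to 13 + 1.5Q gives Q = 24.8 and P = 62.6.
Competitive equilibrium sets price equal to marginal cost: 75 − 0.5Q = 13 + 1.5Q, so Q = 31 and P = 59.5.
Ratio Q_m/Q_c = 24.8/31 = 0.8.

Q_m/Q_c = 0.8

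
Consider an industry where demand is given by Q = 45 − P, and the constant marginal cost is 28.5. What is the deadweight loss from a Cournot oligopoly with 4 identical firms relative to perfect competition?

Inverting demand: P = 45 − Q.
Competitive firms price at marginal cost: P = 28.5, giving Q = 16.5.
Cournot with 4 identical firms: the symmetric best-response condition is 45 − 5q = 28.5. Each firm produces q = 3.3, total output Q = 13.2, price P = 31.8.
DWL is the triangle between Q = 13.2 and Q = 16.5: ½·(16.5 − 13.2)·(31.8 − 28.5) = 5.445.

DWL = 5.445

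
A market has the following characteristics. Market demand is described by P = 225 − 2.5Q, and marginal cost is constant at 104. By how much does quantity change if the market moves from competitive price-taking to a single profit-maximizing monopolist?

Quantity falls by 24.2

Competitive firms price at marginal cost: P = 104, giving Q = 48.4.
Monopoly sets MR = MC: 225 − 5Q = 104 ⇒ Q = 24.2, P = 225 − 2.5·24.2 = 164.5.
Change in quantity: 24.2 − 48.4 = −24.2.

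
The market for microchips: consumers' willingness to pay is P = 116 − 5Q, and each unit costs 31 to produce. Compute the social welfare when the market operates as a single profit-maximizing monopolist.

A monopolist chooses Q where MR = MC. MR = 116 − 10Q; setting this equal to 31 gives Q = 8.5 and P = 73.5.
CS = ½·(116 − 73.5)·8.5 = 180.625; PS = (73.5 − 31)·8.5 = 361.25; TS = 541.875.

TS = 541.875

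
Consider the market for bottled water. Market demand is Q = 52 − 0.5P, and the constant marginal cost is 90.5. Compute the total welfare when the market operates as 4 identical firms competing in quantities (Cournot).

TS = 43.74

Inverting demand: P = 104 − 2Q.
With 4 symmetric Cournot firms, each firm's FOC gives 104 − 10q = 90.5, so q = 1.35, Q = 4·1.35 = 5.4, and P = 93.2.
CS = ½·(104 − 93.2)·5.4 = 29.16; PS = (93.2 − 90.5)·5.4 = 14.58; TS = 43.74.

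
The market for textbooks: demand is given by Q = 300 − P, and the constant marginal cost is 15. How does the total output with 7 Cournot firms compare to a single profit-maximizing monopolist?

Cournot: Q = 249.375; Monopoly: Q = 142.5

Inverting demand: P = 300 − Q.
Cournot with 7 identical firms: the symmetric best-response condition is 300 − 8q = 15. Each firm produces q = 35.625, total output Q = 249.375, price P = 50.625.
The monopolist equates marginal revenue to marginal cost: 300 − 2Q = 15, so Q = 142.5. From demand, P = 157.5.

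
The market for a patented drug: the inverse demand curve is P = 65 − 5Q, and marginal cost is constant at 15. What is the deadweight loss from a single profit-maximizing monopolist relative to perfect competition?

DWL = 62.5

Under competition P = MC = 15, so Q = (65 − 15)/5 = 10.
The monopolist equates marginal revenue to marginal cost: 65 − 10Q = 15, so Q = 5. From demand, P = 40.
DWL is the triangle between Q = 5 and Q = 10: ½·(10 − 5)·(40 − 15) = 62.5.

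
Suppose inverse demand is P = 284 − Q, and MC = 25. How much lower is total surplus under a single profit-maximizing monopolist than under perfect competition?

Competitive firms price at marginal cost: P = 25, giving Q = 259.
CS = ½·(284 − 25)·259 = 33540.5; PS = (25 − 25)·259 = 0; TS = 33540.5.
A monopolist chooses Q where MR = MC. MR = 284 − 2Q; setting this equal to 25 gives Q = 129.5 and P = 154.5.
CS = ½·(284 − 154.5)·129.5 = 8385.125; PS = (154.5 − 25)·129.5 = 16770.25; TS = 25155.375.
Change in total surplus: 25155.375 − 33540.5 = −8385.125.

TS falls by 8385.125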